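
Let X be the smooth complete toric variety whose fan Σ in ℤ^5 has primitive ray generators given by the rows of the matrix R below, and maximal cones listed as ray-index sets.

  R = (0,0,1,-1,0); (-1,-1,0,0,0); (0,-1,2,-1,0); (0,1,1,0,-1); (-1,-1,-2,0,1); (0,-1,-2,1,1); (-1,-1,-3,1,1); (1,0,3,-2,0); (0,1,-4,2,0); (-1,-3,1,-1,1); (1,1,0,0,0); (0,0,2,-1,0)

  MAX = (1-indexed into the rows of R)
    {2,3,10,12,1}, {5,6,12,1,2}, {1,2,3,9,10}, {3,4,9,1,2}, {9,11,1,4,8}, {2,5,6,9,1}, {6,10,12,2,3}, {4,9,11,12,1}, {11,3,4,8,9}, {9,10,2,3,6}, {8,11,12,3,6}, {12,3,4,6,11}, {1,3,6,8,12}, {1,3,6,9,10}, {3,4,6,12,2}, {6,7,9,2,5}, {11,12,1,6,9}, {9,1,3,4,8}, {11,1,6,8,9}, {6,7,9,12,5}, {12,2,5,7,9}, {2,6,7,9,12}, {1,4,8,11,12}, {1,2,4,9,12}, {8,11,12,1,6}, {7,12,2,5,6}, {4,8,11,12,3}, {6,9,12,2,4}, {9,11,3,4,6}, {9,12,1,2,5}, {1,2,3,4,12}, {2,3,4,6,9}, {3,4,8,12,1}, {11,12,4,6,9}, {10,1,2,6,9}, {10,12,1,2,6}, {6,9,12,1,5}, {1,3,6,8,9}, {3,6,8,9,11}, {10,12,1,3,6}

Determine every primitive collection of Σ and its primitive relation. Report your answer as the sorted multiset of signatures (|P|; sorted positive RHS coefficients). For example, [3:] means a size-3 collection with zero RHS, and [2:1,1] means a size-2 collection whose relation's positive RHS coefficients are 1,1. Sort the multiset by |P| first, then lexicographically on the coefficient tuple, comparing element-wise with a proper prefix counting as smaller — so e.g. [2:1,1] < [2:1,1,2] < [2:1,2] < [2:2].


Δ(Σ) — 12 vertices, 25 min non-faces:

  P={2,11}:  v_{2} + v_{11} = 0 — sig = [2:]
  P={1,7}:  v_{1} + v_{7} = v_{5} — sig = [2:1]
  P={2,8}:  v_{2} + v_{8} = v_{1} + v_{3} — sig = [2:1,1]
  P={4,10}:  v_{4} + v_{10} = v_{2} + v_{3} — sig = [2:1,1]
  P={3,7}:  v_{3} + v_{7} = v_{1} + v_{2} + v_{6} — sig = [2:1,1,1]
  P={4,7}:  v_{4} + v_{7} = v_{2} + v_{9} + v_{12} — sig = [2:1,1,1]
  P={10,11}:  v_{10} + v_{11} = v_{1} + v_{3} + v_{6} — sig = [2:1,1,1]
  P={4,5}:  v_{4} + v_{5} = v_{1} + v_{2} + v_{9} + v_{12} — sig = [2:1,1,1,1]
  P={7,11}:  v_{7} + v_{11} = v_{1} + v_{6} + v_{9} + v_{12} — sig = [2:1,1,1,1]
  P={5,11}:  v_{5} + v_{11} = 2·v_{1} + v_{6} + v_{9} + v_{12} — sig = [2:1,1,1,2]
  P={3,5}:  v_{3} + v_{5} = 2·v_{1} + v_{2} + v_{6} — sig = [2:1,1,2]
  P={7,8}:  v_{7} + v_{8} = 2·v_{1} + v_{6} — sig = [2:1,2]
  P={8,10}:  v_{8} + v_{10} = 2·v_{1} + 2·v_{3} + v_{6} — sig = [2:1,2,2]
  P={5,8}:  v_{5} + v_{8} = 3·v_{1} + v_{6} — sig = [2:1,3]
  P={7,10}:  v_{7} + v_{10} = 2·v_{1} + 2·v_{2} + 2·v_{6} — sig = [2:2,2,2]
  P={5,10}:  v_{5} + v_{10} = 3·v_{1} + 2·v_{2} + 2·v_{6} — sig = [2:2,2,3]
  P={1,4,6}:  v_{1} + v_{4} + v_{6} = 0 — sig = [3:]
  P={3,9,12}:  v_{3} + v_{9} + v_{12} = 0 — sig = [3:]
  P={1,3,11}:  v_{1} + v_{3} + v_{11} = v_{8} — sig = [3:1]
  P={4,6,8}:  v_{4} + v_{6} + v_{8} = v_{3} + v_{11} — sig = [3:1,1]
  P={8,9,12}:  v_{8} + v_{9} + v_{12} = v_{1} + v_{11} — sig = [3:1,1]
  P={9,10,12}:  v_{9} + v_{10} + v_{12} = v_{1} + v_{2} + v_{6} — sig = [3:1,1,1]
  P={1,2,3,6}:  v_{1} + v_{2} + v_{3} + v_{6} = v_{10} — sig = [4:1]
  P={1,2,6,9,12}:  v_{1} + v_{2} + v_{6} + v_{9} + v_{12} = v_{7} — sig = [5:1]
  P={2,5,6,9,12}:  v_{2} + v_{5} + v_{6} + v_{9} + v_{12} = 2·v_{7} — sig = [5:2]

so the primitive-relation signature multiset is
[[2:], [2:1], [2:1,1], [2:1,1], [2:1,1,1], [2:1,1,1], [2:1,1,1], [2:1,1,1,1], [2:1,1,1,1], [2:1,1,1,2], [2:1,1,2], [2:1,2], [2:1,2,2], [2:1,3], [2:2,2,2], [2:2,2,3], [3:], [3:], [3:1], [3:1,1], [3:1,1], [3:1,1,1], [4:1], [5:1], [5:2]]


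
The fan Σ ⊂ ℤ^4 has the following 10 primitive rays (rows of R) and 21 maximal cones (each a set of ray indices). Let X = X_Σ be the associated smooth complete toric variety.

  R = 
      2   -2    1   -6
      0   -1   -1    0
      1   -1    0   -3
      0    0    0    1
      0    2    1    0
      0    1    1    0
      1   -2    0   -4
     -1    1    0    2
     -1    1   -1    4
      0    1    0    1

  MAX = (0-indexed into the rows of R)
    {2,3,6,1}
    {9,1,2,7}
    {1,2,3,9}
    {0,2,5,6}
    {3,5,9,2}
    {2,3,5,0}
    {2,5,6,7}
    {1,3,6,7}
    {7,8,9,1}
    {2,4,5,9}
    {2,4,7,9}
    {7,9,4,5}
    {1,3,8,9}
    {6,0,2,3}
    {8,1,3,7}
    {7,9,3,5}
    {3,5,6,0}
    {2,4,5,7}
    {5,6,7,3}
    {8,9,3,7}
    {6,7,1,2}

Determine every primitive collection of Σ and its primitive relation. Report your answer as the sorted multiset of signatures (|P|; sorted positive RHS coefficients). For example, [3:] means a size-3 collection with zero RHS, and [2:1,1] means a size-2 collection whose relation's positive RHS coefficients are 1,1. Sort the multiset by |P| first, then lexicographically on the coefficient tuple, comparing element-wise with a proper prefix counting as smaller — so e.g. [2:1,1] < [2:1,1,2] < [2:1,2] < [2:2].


Δ(Σ) — 10 vertices, 18 min non-faces:

  P={1,5}:  v_{1} + v_{5} = 0  ⇒ sig = [2:]
  P={6,8}:  v_{6} + v_{8} = v_{1}  ⇒ sig = [2:1]
  P={6,9}:  v_{6} + v_{9} = v_{2}  ⇒ sig = [2:1]
  P={0,7}:  v_{0} + v_{7} = v_{5} + v_{6}  ⇒ sig = [2:1,1]
  P={0,8}:  v_{0} + v_{8} = v_{2} + v_{3}  ⇒ sig = [2:1,1]
  P={2,8}:  v_{2} + v_{8} = v_{1} + v_{9}  ⇒ sig = [2:1,1]
  P={3,4}:  v_{3} + v_{4} = v_{5} + v_{9}  ⇒ sig = [2:1,1]
  P={0,1}:  v_{0} + v_{1} = v_{2} + v_{3} + v_{6}  ⇒ sig = [2:1,1,1]
  P={1,4}:  v_{1} + v_{4} = v_{2} + v_{7} + v_{9}  ⇒ sig = [2:1,1,1]
  P={5,8}:  v_{5} + v_{8} = v_{3} + v_{7} + v_{9}  ⇒ sig = [2:1,1,1]
  P={0,9}:  v_{0} + v_{9} = 2·v_{2} + v_{3} + v_{5}  ⇒ sig = [2:1,1,2]
  P={4,6}:  v_{4} + v_{6} = 2·v_{2} + v_{5} + v_{7}  ⇒ sig = [2:1,1,2]
  P={4,8}:  v_{4} + v_{8} = v_{7} + 2·v_{9}  ⇒ sig = [2:1,2]
  P={0,4}:  v_{0} + v_{4} = 2·v_{2} + 2·v_{5}  ⇒ sig = [2:2,2]
  P={2,3,7}:  v_{2} + v_{3} + v_{7} = 0  ⇒ sig = [3:]
  P={1,3,7,9}:  v_{1} + v_{3} + v_{7} + v_{9} = v_{8}  ⇒ sig = [4:1]
  P={2,3,5,6}:  v_{2} + v_{3} + v_{5} + v_{6} = v_{0}  ⇒ sig = [4:1]
  P={2,5,7,9}:  v_{2} + v_{5} + v_{7} + v_{9} = v_{4}  ⇒ sig = [4:1]

Hence PRS(X_Σ) =
    [2:]
    [2:1]
    [2:1]
    [2:1,1]
    [2:1,1]
    [2:1,1]
    [2:1,1]
    [2:1,1,1]
    [2:1,1,1]
    [2:1,1,1]
    [2:1,1,2]
    [2:1,1,2]
    [2:1,2]
    [2:2,2]
    [3:]
    [4:1]
    [4:1]
    [4:1]


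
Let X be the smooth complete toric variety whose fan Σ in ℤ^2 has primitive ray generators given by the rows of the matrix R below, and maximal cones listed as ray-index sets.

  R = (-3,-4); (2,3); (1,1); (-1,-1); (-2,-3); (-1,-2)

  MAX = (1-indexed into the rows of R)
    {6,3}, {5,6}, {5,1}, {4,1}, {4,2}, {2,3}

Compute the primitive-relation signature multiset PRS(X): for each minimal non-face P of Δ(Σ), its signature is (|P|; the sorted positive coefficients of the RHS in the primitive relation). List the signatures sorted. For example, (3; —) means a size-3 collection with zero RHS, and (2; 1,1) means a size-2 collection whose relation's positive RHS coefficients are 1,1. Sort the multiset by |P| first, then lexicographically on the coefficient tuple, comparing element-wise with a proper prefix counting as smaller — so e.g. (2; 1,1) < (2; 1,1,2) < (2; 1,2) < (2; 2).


Minimal non-faces — 9 found among 6 rays, 6 max cones:

  P = {2,5}:  v_{2} + v_{5} = 0  ⇒ sig = (2; —)
  P = {3,4}:  v_{3} + v_{4} = 0  ⇒ sig = (2; —)
  P = {1,2}:  v_{1} + v_{2} = v_{4}  ⇒ sig = (2; 1)
  P = {1,3}:  v_{1} + v_{3} = v_{5}  ⇒ sig = (2; 1)
  P = {2,6}:  v_{2} + v_{6} = v_{3}  ⇒ sig = (2; 1)
  P = {3,5}:  v_{3} + v_{5} = v_{6}  ⇒ sig = (2; 1)
  P = {4,5}:  v_{4} + v_{5} = v_{1}  ⇒ sig = (2; 1)
  P = {4,6}:  v_{4} + v_{6} = v_{5}  ⇒ sig = (2; 1)
  P = {1,6}:  v_{1} + v_{6} = 2·v_{5}  ⇒ sig = (2; 2)

Hence PRS(X_Σ) =
{ (2; —) ×2,  (2; 1) ×6,  (2; 2) }


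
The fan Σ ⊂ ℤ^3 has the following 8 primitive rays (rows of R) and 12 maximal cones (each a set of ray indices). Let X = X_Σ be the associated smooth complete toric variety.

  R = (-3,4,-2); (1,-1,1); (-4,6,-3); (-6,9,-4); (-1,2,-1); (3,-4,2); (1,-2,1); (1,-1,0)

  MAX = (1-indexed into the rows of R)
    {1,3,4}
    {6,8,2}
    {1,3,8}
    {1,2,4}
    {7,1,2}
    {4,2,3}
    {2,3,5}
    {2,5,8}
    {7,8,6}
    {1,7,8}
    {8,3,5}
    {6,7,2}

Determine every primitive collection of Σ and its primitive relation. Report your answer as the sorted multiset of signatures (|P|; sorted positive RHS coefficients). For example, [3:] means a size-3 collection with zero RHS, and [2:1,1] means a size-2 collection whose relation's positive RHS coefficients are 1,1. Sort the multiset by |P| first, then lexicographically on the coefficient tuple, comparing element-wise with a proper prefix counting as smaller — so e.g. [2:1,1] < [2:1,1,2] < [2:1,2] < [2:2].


Primitive collections (14):

  {1,6}:  v_{1} + v_{6} = 0  so sig = [2:]
  {5,7}:  v_{5} + v_{7} = 0  so sig = [2:]
  {1,5}:  v_{1} + v_{5} = v_{3}  so sig = [2:1]
  {3,6}:  v_{3} + v_{6} = v_{5}  so sig = [2:1]
  {3,7}:  v_{3} + v_{7} = v_{1}  so sig = [2:1]
  {4,6}:  v_{4} + v_{6} = v_{2} + v_{3}  so sig = [2:1,1]
  {4,8}:  v_{4} + v_{8} = v_{3} + v_{5}  so sig = [2:1,1]
  {5,6}:  v_{5} + v_{6} = v_{2} + v_{8}  so sig = [2:1,1]
  {4,5}:  v_{4} + v_{5} = v_{2} + 2·v_{3}  so sig = [2:1,2]
  {4,7}:  v_{4} + v_{7} = 2·v_{1} + v_{2}  so sig = [2:1,2]
  {1,2,3}:  v_{1} + v_{2} + v_{3} = v_{4}  so sig = [3:1]
  {1,2,8}:  v_{1} + v_{2} + v_{8} = v_{5}  so sig = [3:1]
  {2,7,8}:  v_{2} + v_{7} + v_{8} = v_{6}  so sig = [3:1]
  {2,3,8}:  v_{2} + v_{3} + v_{8} = 2·v_{5}  so sig = [3:2]

Sorted signature multiset PRS(X):
[[2:], [2:], [2:1], [2:1], [2:1], [2:1,1], [2:1,1], [2:1,1], [2:1,2], [2:1,2], [3:1], [3:1], [3:1], [3:2]]


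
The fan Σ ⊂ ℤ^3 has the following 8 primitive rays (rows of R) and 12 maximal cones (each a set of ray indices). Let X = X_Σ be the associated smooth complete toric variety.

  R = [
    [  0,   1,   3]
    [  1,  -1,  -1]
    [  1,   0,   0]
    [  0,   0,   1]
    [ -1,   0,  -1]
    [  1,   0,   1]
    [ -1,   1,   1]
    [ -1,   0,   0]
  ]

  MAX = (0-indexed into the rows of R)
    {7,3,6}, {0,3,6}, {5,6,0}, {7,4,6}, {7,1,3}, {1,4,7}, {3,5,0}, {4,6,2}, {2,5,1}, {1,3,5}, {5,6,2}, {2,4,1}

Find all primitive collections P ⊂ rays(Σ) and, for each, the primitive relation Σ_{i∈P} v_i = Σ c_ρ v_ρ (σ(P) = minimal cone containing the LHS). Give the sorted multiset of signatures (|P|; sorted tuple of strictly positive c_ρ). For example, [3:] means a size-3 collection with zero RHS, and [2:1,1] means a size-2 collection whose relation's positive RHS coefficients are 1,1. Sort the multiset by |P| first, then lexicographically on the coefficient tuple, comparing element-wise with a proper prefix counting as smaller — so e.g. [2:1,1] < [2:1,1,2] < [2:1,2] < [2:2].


11 minimal non-faces of Δ(Σ) (on 8 rays):

  P={1,6}:  v_{1} + v_{6} = 0 ; sig = [2:]
  P={2,7}:  v_{2} + v_{7} = 0 ; sig = [2:]
  P={4,5}:  v_{4} + v_{5} = 0 ; sig = [2:]
  P={2,3}:  v_{2} + v_{3} = v_{5} ; sig = [2:1]
  P={3,4}:  v_{3} + v_{4} = v_{7} ; sig = [2:1]
  P={5,7}:  v_{5} + v_{7} = v_{3} ; sig = [2:1]
  P={0,1}:  v_{0} + v_{1} = v_{3} + v_{5} ; sig = [2:1,1]
  P={0,4}:  v_{0} + v_{4} = v_{3} + v_{6} ; sig = [2:1,1]
  P={0,2}:  v_{0} + v_{2} = 2·v_{5} + v_{6} ; sig = [2:1,2]
  P={0,7}:  v_{0} + v_{7} = 2·v_{3} + v_{6} ; sig = [2:1,2]
  P={3,5,6}:  v_{3} + v_{5} + v_{6} = v_{0} ; sig = [3:1]

Signatures (|P|; sorted positive RHS coefficients), sorted:
    |P|=2: 10 collections, coeffs (), (), (), (1), (1), (1), (1,1), (1,1), (1,2), (1,2)
    |P|=3: 1 collection, coeffs (1)


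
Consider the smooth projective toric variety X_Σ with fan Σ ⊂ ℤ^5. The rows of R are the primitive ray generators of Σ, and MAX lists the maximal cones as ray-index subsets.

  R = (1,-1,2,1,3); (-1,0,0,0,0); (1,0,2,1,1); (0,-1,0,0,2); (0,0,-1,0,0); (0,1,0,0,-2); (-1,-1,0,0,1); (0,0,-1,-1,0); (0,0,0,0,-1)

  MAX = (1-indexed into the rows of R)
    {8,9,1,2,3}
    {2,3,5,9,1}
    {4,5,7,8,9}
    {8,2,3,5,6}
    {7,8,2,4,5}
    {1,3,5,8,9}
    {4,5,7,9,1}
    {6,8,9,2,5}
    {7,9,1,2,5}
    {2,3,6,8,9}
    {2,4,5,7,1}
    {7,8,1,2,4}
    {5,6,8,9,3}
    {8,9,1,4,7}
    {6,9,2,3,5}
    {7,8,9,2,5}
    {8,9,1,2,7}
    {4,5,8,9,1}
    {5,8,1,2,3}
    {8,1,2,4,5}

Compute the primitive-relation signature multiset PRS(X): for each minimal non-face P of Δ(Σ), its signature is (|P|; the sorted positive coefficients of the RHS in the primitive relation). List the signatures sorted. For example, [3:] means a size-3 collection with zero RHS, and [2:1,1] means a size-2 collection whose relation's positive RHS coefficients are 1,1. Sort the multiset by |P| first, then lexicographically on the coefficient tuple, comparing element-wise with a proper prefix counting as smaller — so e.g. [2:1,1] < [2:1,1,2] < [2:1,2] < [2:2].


Minimal non-faces — 9 found among 9 rays, 20 max cones:

  P={4,6}:  v_{4} + v_{6} = 0 — sig = [2:]
  P={1,6}:  v_{1} + v_{6} = v_{3} — sig = [2:1]
  P={3,4}:  v_{3} + v_{4} = v_{1} — sig = [2:1]
  P={6,7}:  v_{6} + v_{7} = v_{2} + v_{9} — sig = [2:1,1]
  P={3,7}:  v_{3} + v_{7} = v_{1} + v_{2} + v_{9} — sig = [2:1,1,1]
  P={2,4,9}:  v_{2} + v_{4} + v_{9} = v_{7} — sig = [3:1]
  P={1,5,7,8}:  v_{1} + v_{5} + v_{7} + v_{8} = 2·v_{4} — sig = [4:2]
  P={2,3,5,8,9}:  v_{2} + v_{3} + v_{5} + v_{8} + v_{9} = 0 — sig = [5:]
  P={1,2,5,8,9}:  v_{1} + v_{2} + v_{5} + v_{8} + v_{9} = v_{4} — sig = [5:1]

Signatures (|P|; sorted positive RHS coefficients), sorted:
[[2:], [2:1], [2:1], [2:1,1], [2:1,1,1], [3:1], [4:2], [5:], [5:1]]


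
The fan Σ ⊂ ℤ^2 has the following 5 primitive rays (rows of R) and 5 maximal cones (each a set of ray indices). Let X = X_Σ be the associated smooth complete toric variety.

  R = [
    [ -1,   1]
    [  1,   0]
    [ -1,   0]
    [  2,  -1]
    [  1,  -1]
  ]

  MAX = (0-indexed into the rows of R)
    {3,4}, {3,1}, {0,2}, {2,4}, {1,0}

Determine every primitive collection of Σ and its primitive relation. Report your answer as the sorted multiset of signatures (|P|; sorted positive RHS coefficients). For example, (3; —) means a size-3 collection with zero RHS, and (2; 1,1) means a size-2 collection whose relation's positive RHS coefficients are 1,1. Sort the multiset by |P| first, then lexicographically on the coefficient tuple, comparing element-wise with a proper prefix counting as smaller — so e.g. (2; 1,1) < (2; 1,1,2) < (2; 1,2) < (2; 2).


Primitive collections (5):

  P = {0,4}:  v_{0} + v_{4} = 0  so sig = (2; —)
  P = {1,2}:  v_{1} + v_{2} = 0  so sig = (2; —)
  P = {0,3}:  v_{0} + v_{3} = v_{1}  so sig = (2; 1)
  P = {1,4}:  v_{1} + v_{4} = v_{3}  so sig = (2; 1)
  P = {2,3}:  v_{2} + v_{3} = v_{4}  so sig = (2; 1)

Hence PRS(X_Σ) =
[(2; —), (2; —), (2; 1), (2; 1), (2; 1)]


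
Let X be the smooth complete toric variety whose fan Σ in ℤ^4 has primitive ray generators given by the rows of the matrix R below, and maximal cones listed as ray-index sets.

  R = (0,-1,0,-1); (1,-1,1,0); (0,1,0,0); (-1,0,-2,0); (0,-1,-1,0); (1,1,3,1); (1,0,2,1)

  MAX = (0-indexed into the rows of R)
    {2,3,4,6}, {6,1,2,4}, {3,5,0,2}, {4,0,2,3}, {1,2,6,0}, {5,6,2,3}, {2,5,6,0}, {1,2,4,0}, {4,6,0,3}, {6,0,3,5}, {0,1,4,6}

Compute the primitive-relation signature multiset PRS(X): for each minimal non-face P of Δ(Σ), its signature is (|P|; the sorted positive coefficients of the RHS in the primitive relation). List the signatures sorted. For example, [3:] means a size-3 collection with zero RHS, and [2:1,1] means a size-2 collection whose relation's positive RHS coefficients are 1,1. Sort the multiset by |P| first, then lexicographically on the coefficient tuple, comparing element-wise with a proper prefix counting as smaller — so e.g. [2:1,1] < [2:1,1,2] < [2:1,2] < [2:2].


5 collections generate NE(X_Σ); each relation:

  P={1,3}:  v_{1} + v_{3} = v_{4} ; sig = [2:1]
  P={4,5}:  v_{4} + v_{5} = v_{6} ; sig = [2:1]
  P={1,5}:  v_{1} + v_{5} = v_{0} + v_{2} + 2·v_{6} ; sig = [2:1,1,2]
  P={0,2,3,6}:  v_{0} + v_{2} + v_{3} + v_{6} = 0 ; sig = [4:]
  P={0,2,4,6}:  v_{0} + v_{2} + v_{4} + v_{6} = v_{1} ; sig = [4:1]

Signatures (|P|; sorted positive RHS coefficients), sorted:
    |P|=2: 3 collections, coeffs (1), (1), (1,1,2)
    |P|=4: 2 collections, coeffs (), (1)


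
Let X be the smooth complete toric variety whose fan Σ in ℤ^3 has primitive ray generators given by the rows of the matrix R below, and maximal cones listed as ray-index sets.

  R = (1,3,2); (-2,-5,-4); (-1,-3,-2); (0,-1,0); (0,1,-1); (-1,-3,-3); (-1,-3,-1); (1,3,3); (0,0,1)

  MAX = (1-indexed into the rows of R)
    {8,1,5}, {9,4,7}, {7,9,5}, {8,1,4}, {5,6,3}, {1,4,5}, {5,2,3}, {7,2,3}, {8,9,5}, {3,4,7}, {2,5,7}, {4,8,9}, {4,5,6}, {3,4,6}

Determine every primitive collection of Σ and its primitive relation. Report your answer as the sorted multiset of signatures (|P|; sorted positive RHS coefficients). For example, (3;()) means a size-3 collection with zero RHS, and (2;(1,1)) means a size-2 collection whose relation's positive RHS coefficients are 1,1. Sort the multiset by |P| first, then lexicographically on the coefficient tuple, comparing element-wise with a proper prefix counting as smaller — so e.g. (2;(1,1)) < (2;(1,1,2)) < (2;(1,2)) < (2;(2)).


Minimal non-faces — 20 found among 9 rays, 14 max cones:

  {1,3}:  v_{1} + v_{3} = 0  so sig = (2;())
  {6,8}:  v_{6} + v_{8} = 0  so sig = (2;())
  {1,7}:  v_{1} + v_{7} = v_{9}  so sig = (2;(1))
  {1,9}:  v_{1} + v_{9} = v_{8}  so sig = (2;(1))
  {3,8}:  v_{3} + v_{8} = v_{9}  so sig = (2;(1))
  {3,9}:  v_{3} + v_{9} = v_{7}  so sig = (2;(1))
  {6,9}:  v_{6} + v_{9} = v_{3}  so sig = (2;(1))
  {1,2}:  v_{1} + v_{2} = v_{5} + v_{7}  so sig = (2;(1,1))
  {1,6}:  v_{1} + v_{6} = v_{4} + v_{5}  so sig = (2;(1,1))
  {2,8}:  v_{2} + v_{8} = v_{5} + v_{7} + v_{9}  so sig = (2;(1,1,1))
  {2,9}:  v_{2} + v_{9} = v_{5} + 2·v_{7}  so sig = (2;(1,2))
  {2,6}:  v_{2} + v_{6} = 3·v_{3} + v_{5}  so sig = (2;(1,3))
  {2,4}:  v_{2} + v_{4} = 2·v_{3}  so sig = (2;(2))
  {6,7}:  v_{6} + v_{7} = 2·v_{3}  so sig = (2;(2))
  {7,8}:  v_{7} + v_{8} = 2·v_{9}  so sig = (2;(2))
  {4,5,9}:  v_{4} + v_{5} + v_{9} = 0  so sig = (3;())
  {3,4,5}:  v_{3} + v_{4} + v_{5} = v_{6}  so sig = (3;(1))
  {3,5,7}:  v_{3} + v_{5} + v_{7} = v_{2}  so sig = (3;(1))
  {4,5,7}:  v_{4} + v_{5} + v_{7} = v_{3}  so sig = (3;(1))
  {4,5,8}:  v_{4} + v_{5} + v_{8} = v_{1}  so sig = (3;(1))

so the primitive-relation signature multiset is
[(2;()), (2;()), (2;(1)), (2;(1)), (2;(1)), (2;(1)), (2;(1)), (2;(1,1)), (2;(1,1)), (2;(1,1,1)), (2;(1,2)), (2;(1,3)), (2;(2)), (2;(2)), (2;(2)), (3;()), (3;(1)), (3;(1)), (3;(1)), (3;(1))]


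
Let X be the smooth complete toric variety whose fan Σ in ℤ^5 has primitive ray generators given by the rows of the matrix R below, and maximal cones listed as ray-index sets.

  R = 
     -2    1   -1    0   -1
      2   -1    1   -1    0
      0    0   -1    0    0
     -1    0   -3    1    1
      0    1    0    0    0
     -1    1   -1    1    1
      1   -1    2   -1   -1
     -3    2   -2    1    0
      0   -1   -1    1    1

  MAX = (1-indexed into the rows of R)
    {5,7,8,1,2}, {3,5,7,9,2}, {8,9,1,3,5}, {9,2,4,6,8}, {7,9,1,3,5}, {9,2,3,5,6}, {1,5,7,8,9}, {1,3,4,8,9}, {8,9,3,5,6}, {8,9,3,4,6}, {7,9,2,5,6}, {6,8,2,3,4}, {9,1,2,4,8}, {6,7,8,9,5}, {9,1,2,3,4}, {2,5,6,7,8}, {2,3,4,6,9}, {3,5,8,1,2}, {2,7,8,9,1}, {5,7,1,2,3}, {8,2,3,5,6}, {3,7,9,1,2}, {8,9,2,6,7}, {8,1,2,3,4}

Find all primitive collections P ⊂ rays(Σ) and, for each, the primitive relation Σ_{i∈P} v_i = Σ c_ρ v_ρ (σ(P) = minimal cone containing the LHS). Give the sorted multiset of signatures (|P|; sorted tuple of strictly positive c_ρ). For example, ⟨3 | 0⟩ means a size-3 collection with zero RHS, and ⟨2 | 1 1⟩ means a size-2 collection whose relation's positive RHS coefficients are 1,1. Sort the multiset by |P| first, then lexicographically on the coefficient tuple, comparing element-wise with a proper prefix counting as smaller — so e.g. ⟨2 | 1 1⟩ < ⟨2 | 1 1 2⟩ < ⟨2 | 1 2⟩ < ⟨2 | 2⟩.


8 minimal non-faces of Δ(Σ) (on 9 rays):

  • {1,6}:  v_{1} + v_{6} = v_{8}  so sig = ⟨2 | 1⟩
  • {4,7}:  v_{4} + v_{7} = v_{1} + v_{2} + v_{9}  so sig = ⟨2 | 1 1 1⟩
  • {4,5}:  v_{4} + v_{5} = 2·v_{3} + v_{6}  so sig = ⟨2 | 1 2⟩
  • {3,6,7}:  v_{3} + v_{6} + v_{7} = 0  so sig = ⟨3 | 0⟩
  • {3,7,8}:  v_{3} + v_{7} + v_{8} = v_{1}  so sig = ⟨3 | 1⟩
  • {1,2,5,9}:  v_{1} + v_{2} + v_{5} + v_{9} = v_{3}  so sig = ⟨4 | 1⟩
  • {2,3,8,9}:  v_{2} + v_{3} + v_{8} + v_{9} = v_{4}  so sig = ⟨4 | 1⟩
  • {2,5,8,9}:  v_{2} + v_{5} + v_{8} + v_{9} = v_{3} + v_{6}  so sig = ⟨4 | 1 1⟩

Hence PRS(X_Σ) =
    ⟨2 | 1⟩
    ⟨2 | 1 1 1⟩
    ⟨2 | 1 2⟩
    ⟨3 | 0⟩
    ⟨3 | 1⟩
    ⟨4 | 1⟩
    ⟨4 | 1⟩
    ⟨4 | 1 1⟩


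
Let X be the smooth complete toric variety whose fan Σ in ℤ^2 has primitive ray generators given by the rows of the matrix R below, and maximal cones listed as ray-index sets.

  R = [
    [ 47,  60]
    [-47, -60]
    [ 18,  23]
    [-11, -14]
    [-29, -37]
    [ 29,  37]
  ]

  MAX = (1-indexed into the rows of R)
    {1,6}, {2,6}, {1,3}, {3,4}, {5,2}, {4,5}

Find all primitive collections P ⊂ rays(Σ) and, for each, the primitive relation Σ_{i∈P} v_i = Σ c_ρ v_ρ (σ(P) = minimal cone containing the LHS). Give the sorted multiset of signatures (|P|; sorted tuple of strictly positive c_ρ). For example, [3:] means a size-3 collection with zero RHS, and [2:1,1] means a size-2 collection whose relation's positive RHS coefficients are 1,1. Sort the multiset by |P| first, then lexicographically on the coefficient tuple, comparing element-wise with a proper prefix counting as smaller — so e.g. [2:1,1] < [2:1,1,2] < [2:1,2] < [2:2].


The 9 primitive collections of Σ (r=6, n=2):

  P = {1,2}:  v_{1} + v_{2} = 0  ⇒ sig = [2:]
  P = {5,6}:  v_{5} + v_{6} = 0  ⇒ sig = [2:]
  P = {1,5}:  v_{1} + v_{5} = v_{3}  ⇒ sig = [2:1]
  P = {2,3}:  v_{2} + v_{3} = v_{5}  ⇒ sig = [2:1]
  P = {3,5}:  v_{3} + v_{5} = v_{4}  ⇒ sig = [2:1]
  P = {3,6}:  v_{3} + v_{6} = v_{1}  ⇒ sig = [2:1]
  P = {4,6}:  v_{4} + v_{6} = v_{3}  ⇒ sig = [2:1]
  P = {1,4}:  v_{1} + v_{4} = 2·v_{3}  ⇒ sig = [2:2]
  P = {2,4}:  v_{2} + v_{4} = 2·v_{5}  ⇒ sig = [2:2]

so the primitive-relation signature multiset is
    [2:]
    [2:]
    [2:1]
    [2:1]
    [2:1]
    [2:1]
    [2:1]
    [2:2]
    [2:2]


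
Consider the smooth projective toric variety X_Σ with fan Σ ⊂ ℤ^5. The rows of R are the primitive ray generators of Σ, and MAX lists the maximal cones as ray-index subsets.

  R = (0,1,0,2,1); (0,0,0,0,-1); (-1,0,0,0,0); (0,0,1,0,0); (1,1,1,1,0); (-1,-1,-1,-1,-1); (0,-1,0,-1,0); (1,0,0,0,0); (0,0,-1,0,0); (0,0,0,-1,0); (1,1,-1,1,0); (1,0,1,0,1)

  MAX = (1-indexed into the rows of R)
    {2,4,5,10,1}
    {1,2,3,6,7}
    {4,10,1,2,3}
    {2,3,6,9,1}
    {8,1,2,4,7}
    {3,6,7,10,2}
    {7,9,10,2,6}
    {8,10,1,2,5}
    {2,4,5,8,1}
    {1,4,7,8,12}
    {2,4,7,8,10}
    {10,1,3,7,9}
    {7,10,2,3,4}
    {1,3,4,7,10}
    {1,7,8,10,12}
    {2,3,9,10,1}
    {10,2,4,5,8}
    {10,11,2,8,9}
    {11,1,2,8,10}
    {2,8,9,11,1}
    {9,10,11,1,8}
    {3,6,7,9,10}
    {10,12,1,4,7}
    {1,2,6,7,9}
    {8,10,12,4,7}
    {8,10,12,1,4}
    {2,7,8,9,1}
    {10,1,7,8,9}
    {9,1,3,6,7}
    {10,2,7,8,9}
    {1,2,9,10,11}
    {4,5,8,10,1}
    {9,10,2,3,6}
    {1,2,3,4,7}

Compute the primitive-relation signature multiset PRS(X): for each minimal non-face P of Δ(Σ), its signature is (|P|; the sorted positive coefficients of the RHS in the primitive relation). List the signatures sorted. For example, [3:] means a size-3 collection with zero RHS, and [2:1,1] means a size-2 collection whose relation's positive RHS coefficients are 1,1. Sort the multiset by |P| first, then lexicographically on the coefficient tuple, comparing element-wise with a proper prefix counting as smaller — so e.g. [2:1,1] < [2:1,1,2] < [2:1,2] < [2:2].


|primitive collections| = 25. Relations:

  {3,8}:  v_{3} + v_{8} = 0  →  sig = [2:]
  {4,9}:  v_{4} + v_{9} = 0  →  sig = [2:]
  {5,6}:  v_{5} + v_{6} = v_{2}  →  sig = [2:1]
  {6,12}:  v_{6} + v_{12} = v_{7}  →  sig = [2:1]
  {2,12}:  v_{2} + v_{12} = v_{4} + v_{8}  →  sig = [2:1,1]
  {5,7}:  v_{5} + v_{7} = v_{4} + v_{8}  →  sig = [2:1,1]
  {7,11}:  v_{7} + v_{11} = v_{8} + v_{9}  →  sig = [2:1,1]
  {4,6}:  v_{4} + v_{6} = v_{2} + v_{3} + v_{7}  →  sig = [2:1,1,1]
  {6,8}:  v_{6} + v_{8} = v_{2} + v_{7} + v_{9}  →  sig = [2:1,1,1]
  {3,5}:  v_{3} + v_{5} = v_{1} + v_{2} + v_{4} + v_{10}  →  sig = [2:1,1,1,1]
  {3,11}:  v_{3} + v_{11} = v_{1} + v_{2} + v_{9} + v_{10}  →  sig = [2:1,1,1,1]
  {3,12}:  v_{3} + v_{12} = v_{1} + v_{4} + v_{7} + v_{10}  →  sig = [2:1,1,1,1]
  {4,11}:  v_{4} + v_{11} = v_{1} + v_{2} + v_{8} + v_{10}  →  sig = [2:1,1,1,1]
  {5,9}:  v_{5} + v_{9} = v_{1} + v_{2} + v_{8} + v_{10}  →  sig = [2:1,1,1,1]
  {9,12}:  v_{9} + v_{12} = v_{1} + v_{7} + v_{8} + v_{10}  →  sig = [2:1,1,1,1]
  {11,12}:  v_{11} + v_{12} = v_{1} + 2·v_{8} + v_{10}  →  sig = [2:1,1,2]
  {5,12}:  v_{5} + v_{12} = v_{1} + 2·v_{4} + 2·v_{8} + v_{10}  →  sig = [2:1,1,2,2]
  {6,11}:  v_{6} + v_{11} = v_{2} + 2·v_{9}  →  sig = [2:1,2]
  {5,11}:  v_{5} + v_{11} = 2·v_{1} + 2·v_{2} + 2·v_{8} + 2·v_{10}  →  sig = [2:2,2,2,2]
  {1,6,10}:  v_{1} + v_{6} + v_{10} = v_{3} + v_{9}  →  sig = [3:1,1]
  {1,2,7,10}:  v_{1} + v_{2} + v_{7} + v_{10} = 0  →  sig = [4:]
  {2,3,7,9}:  v_{2} + v_{3} + v_{7} + v_{9} = v_{6}  →  sig = [4:1]
  {1,2,4,8,10}:  v_{1} + v_{2} + v_{4} + v_{8} + v_{10} = v_{5}  →  sig = [5:1]
  {1,2,8,9,10}:  v_{1} + v_{2} + v_{8} + v_{9} + v_{10} = v_{11}  →  sig = [5:1]
  {1,4,7,8,10}:  v_{1} + v_{4} + v_{7} + v_{8} + v_{10} = v_{12}  →  sig = [5:1]

Sorted signature multiset PRS(X):
    |P|=2: 19 collections, coeffs (), (), (1), (1), (1,1), (1,1), (1,1), (1,1,1), (1,1,1), (1,1,1,1), (1,1,1,1), (1,1,1,1), (1,1,1,1), (1,1,1,1), (1,1,1,1), (1,1,2), (1,1,2,2), (1,2), (2,2,2,2)
    |P|=3: 1 collection, coeffs (1,1)
    |P|=4: 2 collections, coeffs (), (1)
    |P|=5: 3 collections, coeffs (1), (1), (1)


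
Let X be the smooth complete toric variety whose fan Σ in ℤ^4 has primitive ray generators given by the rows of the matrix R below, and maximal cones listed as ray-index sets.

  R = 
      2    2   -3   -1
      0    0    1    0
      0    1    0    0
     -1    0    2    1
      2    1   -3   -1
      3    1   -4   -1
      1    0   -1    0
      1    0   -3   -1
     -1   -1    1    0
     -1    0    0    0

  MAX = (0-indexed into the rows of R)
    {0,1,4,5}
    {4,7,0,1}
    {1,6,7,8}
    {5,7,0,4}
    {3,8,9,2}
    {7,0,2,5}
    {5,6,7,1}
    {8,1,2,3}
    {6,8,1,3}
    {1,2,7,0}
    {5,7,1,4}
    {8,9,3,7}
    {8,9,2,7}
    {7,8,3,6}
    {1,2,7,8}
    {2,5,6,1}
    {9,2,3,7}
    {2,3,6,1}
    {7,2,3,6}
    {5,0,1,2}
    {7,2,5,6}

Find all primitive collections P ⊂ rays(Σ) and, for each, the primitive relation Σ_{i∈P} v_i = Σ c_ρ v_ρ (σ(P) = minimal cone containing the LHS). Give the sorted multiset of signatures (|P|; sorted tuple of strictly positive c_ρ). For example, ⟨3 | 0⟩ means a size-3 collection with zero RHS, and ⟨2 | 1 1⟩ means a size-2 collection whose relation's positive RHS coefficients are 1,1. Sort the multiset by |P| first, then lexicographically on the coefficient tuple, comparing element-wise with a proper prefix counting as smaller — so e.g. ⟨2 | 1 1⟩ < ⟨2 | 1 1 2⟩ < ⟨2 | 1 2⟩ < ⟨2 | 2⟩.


20 minimal non-faces of Δ(Σ) (on 10 rays):

  • {2,4}:  v_{2} + v_{4} = v_{0}  ⇒ sig = ⟨2 | 1⟩
  • {4,6}:  v_{4} + v_{6} = v_{5}  ⇒ sig = ⟨2 | 1⟩
  • {0,6}:  v_{0} + v_{6} = v_{2} + v_{5}  ⇒ sig = ⟨2 | 1 1⟩
  • {1,9}:  v_{1} + v_{9} = v_{2} + v_{8}  ⇒ sig = ⟨2 | 1 1⟩
  • {3,4}:  v_{3} + v_{4} = v_{2} + v_{6}  ⇒ sig = ⟨2 | 1 1⟩
  • {4,8}:  v_{4} + v_{8} = v_{1} + v_{7}  ⇒ sig = ⟨2 | 1 1⟩
  • {4,9}:  v_{4} + v_{9} = v_{2} + v_{7}  ⇒ sig = ⟨2 | 1 1⟩
  • {6,9}:  v_{6} + v_{9} = v_{3} + v_{7}  ⇒ sig = ⟨2 | 1 1⟩
  • {0,8}:  v_{0} + v_{8} = v_{1} + v_{2} + v_{7}  ⇒ sig = ⟨2 | 1 1 1⟩
  • {5,8}:  v_{5} + v_{8} = v_{1} + v_{6} + v_{7}  ⇒ sig = ⟨2 | 1 1 1⟩
  • {5,9}:  v_{5} + v_{9} = v_{2} + v_{6} + v_{7}  ⇒ sig = ⟨2 | 1 1 1⟩
  • {0,3}:  v_{0} + v_{3} = 2·v_{2} + v_{6}  ⇒ sig = ⟨2 | 1 2⟩
  • {0,9}:  v_{0} + v_{9} = 2·v_{2} + v_{7}  ⇒ sig = ⟨2 | 1 2⟩
  • {3,5}:  v_{3} + v_{5} = v_{2} + 2·v_{6}  ⇒ sig = ⟨2 | 1 2⟩
  • {1,3,7}:  v_{1} + v_{3} + v_{7} = 0  ⇒ sig = ⟨3 | 0⟩
  • {2,6,8}:  v_{2} + v_{6} + v_{8} = 0  ⇒ sig = ⟨3 | 0⟩
  • {1,2,6,7}:  v_{1} + v_{2} + v_{6} + v_{7} = v_{4}  ⇒ sig = ⟨4 | 1⟩
  • {2,3,7,8}:  v_{2} + v_{3} + v_{7} + v_{8} = v_{9}  ⇒ sig = ⟨4 | 1⟩
  • {1,2,5,7}:  v_{1} + v_{2} + v_{5} + v_{7} = 2·v_{4}  ⇒ sig = ⟨4 | 2⟩
  • {0,1,5,7}:  v_{0} + v_{1} + v_{5} + v_{7} = 3·v_{4}  ⇒ sig = ⟨4 | 3⟩

Sorted signature multiset PRS(X):
[⟨2 | 1⟩, ⟨2 | 1⟩, ⟨2 | 1 1⟩, ⟨2 | 1 1⟩, ⟨2 | 1 1⟩, ⟨2 | 1 1⟩, ⟨2 | 1 1⟩, ⟨2 | 1 1⟩, ⟨2 | 1 1 1⟩, ⟨2 | 1 1 1⟩, ⟨2 | 1 1 1⟩, ⟨2 | 1 2⟩, ⟨2 | 1 2⟩, ⟨2 | 1 2⟩, ⟨3 | 0⟩, ⟨3 | 0⟩, ⟨4 | 1⟩, ⟨4 | 1⟩, ⟨4 | 2⟩, ⟨4 | 3⟩]


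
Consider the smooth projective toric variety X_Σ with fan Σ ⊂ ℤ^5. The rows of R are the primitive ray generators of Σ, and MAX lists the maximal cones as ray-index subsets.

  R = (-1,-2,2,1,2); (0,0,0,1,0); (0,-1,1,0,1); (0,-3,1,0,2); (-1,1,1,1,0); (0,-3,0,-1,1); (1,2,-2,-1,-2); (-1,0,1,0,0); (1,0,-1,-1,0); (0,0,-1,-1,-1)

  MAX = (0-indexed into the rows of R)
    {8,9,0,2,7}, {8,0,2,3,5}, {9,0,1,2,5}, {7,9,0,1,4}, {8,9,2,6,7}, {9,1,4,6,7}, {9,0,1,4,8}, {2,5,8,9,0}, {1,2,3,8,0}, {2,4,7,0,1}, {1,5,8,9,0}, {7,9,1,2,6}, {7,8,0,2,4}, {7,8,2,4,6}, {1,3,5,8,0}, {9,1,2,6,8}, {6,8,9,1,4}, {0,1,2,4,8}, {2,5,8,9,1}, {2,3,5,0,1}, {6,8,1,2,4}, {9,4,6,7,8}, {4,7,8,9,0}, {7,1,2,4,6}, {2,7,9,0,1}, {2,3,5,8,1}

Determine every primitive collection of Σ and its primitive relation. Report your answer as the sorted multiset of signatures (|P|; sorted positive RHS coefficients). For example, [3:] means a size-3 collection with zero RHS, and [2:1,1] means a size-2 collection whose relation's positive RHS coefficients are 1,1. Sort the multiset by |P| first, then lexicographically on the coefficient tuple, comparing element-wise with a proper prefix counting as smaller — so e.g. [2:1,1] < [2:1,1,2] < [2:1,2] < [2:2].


|primitive collections| = 12. Relations:

  P = {0,6}:  v_{0} + v_{6} = 0 ; sig = [2:]
  P = {3,4}:  v_{3} + v_{4} = v_{0} ; sig = [2:1]
  P = {3,9}:  v_{3} + v_{9} = v_{5} ; sig = [2:1]
  P = {4,5}:  v_{4} + v_{5} = v_{0} + v_{9} ; sig = [2:1,1]
  P = {3,7}:  v_{3} + v_{7} = v_{0} + v_{2} + v_{9} ; sig = [2:1,1,1]
  P = {3,6}:  v_{3} + v_{6} = v_{1} + v_{2} + v_{8} + v_{9} ; sig = [2:1,1,1,1]
  P = {5,6}:  v_{5} + v_{6} = v_{1} + v_{2} + v_{8} + 2·v_{9} ; sig = [2:1,1,1,2]
  P = {5,7}:  v_{5} + v_{7} = v_{0} + v_{2} + 2·v_{9} ; sig = [2:1,1,2]
  P = {1,7,8}:  v_{1} + v_{7} + v_{8} = 0 ; sig = [3:]
  P = {2,4,9}:  v_{2} + v_{4} + v_{9} = v_{7} ; sig = [3:1]
  P = {0,1,2,8,9}:  v_{0} + v_{1} + v_{2} + v_{8} + v_{9} = v_{3} ; sig = [5:1]
  P = {0,1,2,5,8}:  v_{0} + v_{1} + v_{2} + v_{5} + v_{8} = 2·v_{3} ; sig = [5:2]

so the primitive-relation signature multiset is
    |P|=2: 8 collections, coeffs (), (1), (1), (1,1), (1,1,1), (1,1,1,1), (1,1,1,2), (1,1,2)
    |P|=3: 2 collections, coeffs (), (1)
    |P|=5: 2 collections, coeffs (1), (2)


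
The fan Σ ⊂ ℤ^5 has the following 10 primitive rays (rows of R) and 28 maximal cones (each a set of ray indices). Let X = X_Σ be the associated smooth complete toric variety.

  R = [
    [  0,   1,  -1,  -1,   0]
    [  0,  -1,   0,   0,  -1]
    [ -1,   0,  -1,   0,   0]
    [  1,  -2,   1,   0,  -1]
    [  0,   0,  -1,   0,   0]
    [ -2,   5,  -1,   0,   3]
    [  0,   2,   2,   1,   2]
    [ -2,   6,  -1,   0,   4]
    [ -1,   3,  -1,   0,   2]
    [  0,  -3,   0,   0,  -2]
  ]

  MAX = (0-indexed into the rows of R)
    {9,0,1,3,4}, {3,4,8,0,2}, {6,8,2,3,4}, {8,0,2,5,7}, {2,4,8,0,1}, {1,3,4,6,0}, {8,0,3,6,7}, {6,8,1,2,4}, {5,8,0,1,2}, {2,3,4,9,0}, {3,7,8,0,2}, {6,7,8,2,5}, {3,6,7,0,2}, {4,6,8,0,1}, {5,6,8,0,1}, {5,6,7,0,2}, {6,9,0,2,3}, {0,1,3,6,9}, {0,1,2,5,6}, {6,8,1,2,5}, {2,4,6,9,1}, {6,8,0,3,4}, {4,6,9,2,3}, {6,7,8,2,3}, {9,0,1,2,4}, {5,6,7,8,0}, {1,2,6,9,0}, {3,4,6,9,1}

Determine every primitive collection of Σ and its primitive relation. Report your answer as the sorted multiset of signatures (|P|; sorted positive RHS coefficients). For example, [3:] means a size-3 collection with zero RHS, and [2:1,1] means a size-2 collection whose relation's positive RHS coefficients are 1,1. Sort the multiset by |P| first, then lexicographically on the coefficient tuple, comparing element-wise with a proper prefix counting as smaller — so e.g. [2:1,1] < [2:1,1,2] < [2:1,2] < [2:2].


The 12 primitive collections of Σ (r=10, n=5):

  P={1,7}:  v_{1} + v_{7} = v_{5}  ⟹  sig = [2:1]
  P={8,9}:  v_{8} + v_{9} = v_{2}  ⟹  sig = [2:1]
  P={3,5}:  v_{3} + v_{5} = v_{0} + v_{2} + v_{6}  ⟹  sig = [2:1,1,1]
  P={5,9}:  v_{5} + v_{9} = v_{0} + v_{1} + 2·v_{2} + v_{6}  ⟹  sig = [2:1,1,1,2]
  P={7,9}:  v_{7} + v_{9} = v_{0} + 2·v_{2} + v_{6}  ⟹  sig = [2:1,1,2]
  P={4,5}:  v_{4} + v_{5} = v_{1} + 2·v_{8}  ⟹  sig = [2:1,2]
  P={4,7}:  v_{4} + v_{7} = 2·v_{8}  ⟹  sig = [2:2]
  P={1,3,8}:  v_{1} + v_{3} + v_{8} = 0  ⟹  sig = [3:]
  P={1,2,3}:  v_{1} + v_{2} + v_{3} = v_{9}  ⟹  sig = [3:1]
  P={0,4,6,9}:  v_{0} + v_{4} + v_{6} + v_{9} = 0  ⟹  sig = [4:]
  P={0,2,4,6}:  v_{0} + v_{2} + v_{4} + v_{6} = v_{8}  ⟹  sig = [4:1]
  P={0,2,6,8}:  v_{0} + v_{2} + v_{6} + v_{8} = v_{7}  ⟹  sig = [4:1]

Hence PRS(X_Σ) =
    |P|=2: 7 collections, coeffs (1), (1), (1,1,1), (1,1,1,2), (1,1,2), (1,2), (2)
    |P|=3: 2 collections, coeffs (), (1)
    |P|=4: 3 collections, coeffs (), (1), (1)


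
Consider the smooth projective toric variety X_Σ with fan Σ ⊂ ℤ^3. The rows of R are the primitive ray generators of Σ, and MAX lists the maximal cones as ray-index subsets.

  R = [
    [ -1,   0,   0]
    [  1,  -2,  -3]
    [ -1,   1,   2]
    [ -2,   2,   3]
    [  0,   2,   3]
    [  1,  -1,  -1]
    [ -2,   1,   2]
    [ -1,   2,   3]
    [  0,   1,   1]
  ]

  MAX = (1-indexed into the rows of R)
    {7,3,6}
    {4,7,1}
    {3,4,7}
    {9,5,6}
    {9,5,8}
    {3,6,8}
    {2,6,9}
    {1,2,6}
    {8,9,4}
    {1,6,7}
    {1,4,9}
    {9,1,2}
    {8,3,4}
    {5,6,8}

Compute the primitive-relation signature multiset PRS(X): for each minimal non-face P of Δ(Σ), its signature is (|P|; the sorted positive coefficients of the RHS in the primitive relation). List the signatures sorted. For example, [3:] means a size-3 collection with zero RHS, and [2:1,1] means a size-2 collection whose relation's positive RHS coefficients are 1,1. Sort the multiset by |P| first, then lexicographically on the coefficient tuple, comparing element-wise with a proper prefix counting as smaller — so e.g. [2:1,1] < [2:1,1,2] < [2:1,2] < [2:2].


|primitive collections| = 17. Relations:

  • {2,8}:  v_{2} + v_{8} = 0  →  sig = [2:]
  • {1,3}:  v_{1} + v_{3} = v_{7}  →  sig = [2:1]
  • {1,5}:  v_{1} + v_{5} = v_{8}  →  sig = [2:1]
  • {1,8}:  v_{1} + v_{8} = v_{4}  →  sig = [2:1]
  • {2,4}:  v_{2} + v_{4} = v_{1}  →  sig = [2:1]
  • {3,9}:  v_{3} + v_{9} = v_{8}  →  sig = [2:1]
  • {4,6}:  v_{4} + v_{6} = v_{3}  →  sig = [2:1]
  • {7,9}:  v_{7} + v_{9} = v_{4}  →  sig = [2:1]
  • {2,3}:  v_{2} + v_{3} = v_{1} + v_{6}  →  sig = [2:1,1]
  • {2,5}:  v_{2} + v_{5} = v_{6} + v_{9}  →  sig = [2:1,1]
  • {5,7}:  v_{5} + v_{7} = v_{3} + v_{8}  →  sig = [2:1,1]
  • {7,8}:  v_{7} + v_{8} = v_{3} + v_{4}  →  sig = [2:1,1]
  • {2,7}:  v_{2} + v_{7} = 2·v_{1} + v_{6}  →  sig = [2:1,2]
  • {3,5}:  v_{3} + v_{5} = v_{6} + 2·v_{8}  →  sig = [2:1,2]
  • {4,5}:  v_{4} + v_{5} = 2·v_{8}  →  sig = [2:2]
  • {1,6,9}:  v_{1} + v_{6} + v_{9} = 0  →  sig = [3:]
  • {6,8,9}:  v_{6} + v_{8} + v_{9} = v_{5}  →  sig = [3:1]

Signatures (|P|; sorted positive RHS coefficients), sorted:
{ [2:],  [2:1] ×7,  [2:1,1] ×4,  [2:1,2] ×2,  [2:2],  [3:],  [3:1] }


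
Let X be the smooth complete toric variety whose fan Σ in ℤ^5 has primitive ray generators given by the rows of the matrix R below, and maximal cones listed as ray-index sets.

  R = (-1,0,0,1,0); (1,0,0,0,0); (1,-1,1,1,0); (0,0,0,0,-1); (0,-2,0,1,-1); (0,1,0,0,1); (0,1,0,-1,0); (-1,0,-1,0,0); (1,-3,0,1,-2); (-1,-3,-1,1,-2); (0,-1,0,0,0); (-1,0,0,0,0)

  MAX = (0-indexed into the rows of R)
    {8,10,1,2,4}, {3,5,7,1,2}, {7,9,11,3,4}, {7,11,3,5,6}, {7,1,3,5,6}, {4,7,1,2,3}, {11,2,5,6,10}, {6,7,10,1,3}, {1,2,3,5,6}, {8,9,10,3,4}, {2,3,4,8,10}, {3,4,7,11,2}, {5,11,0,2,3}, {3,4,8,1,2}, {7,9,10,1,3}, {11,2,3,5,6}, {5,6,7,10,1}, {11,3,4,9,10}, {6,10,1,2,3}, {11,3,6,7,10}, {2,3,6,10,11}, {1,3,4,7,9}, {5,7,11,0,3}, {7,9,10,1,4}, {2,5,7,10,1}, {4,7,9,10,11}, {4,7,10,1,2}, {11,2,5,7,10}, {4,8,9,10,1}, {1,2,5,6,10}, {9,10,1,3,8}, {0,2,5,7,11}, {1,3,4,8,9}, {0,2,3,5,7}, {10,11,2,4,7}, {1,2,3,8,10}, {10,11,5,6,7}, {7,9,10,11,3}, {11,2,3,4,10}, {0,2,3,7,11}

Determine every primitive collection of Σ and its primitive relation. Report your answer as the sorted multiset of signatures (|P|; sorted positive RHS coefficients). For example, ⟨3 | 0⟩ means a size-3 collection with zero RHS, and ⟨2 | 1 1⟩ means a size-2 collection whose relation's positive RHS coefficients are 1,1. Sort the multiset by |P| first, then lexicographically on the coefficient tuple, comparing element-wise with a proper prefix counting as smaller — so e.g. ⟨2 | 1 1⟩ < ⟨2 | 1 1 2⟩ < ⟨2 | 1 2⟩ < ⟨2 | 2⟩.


The 22 primitive collections of Σ (r=12, n=5):

  P = {1,11}:  v_{1} + v_{11} = 0 — sig = ⟨2 | 0⟩
  P = {4,5}:  v_{4} + v_{5} = v_{2} + v_{7} — sig = ⟨2 | 1 1⟩
  P = {4,6}:  v_{4} + v_{6} = v_{3} + v_{10} — sig = ⟨2 | 1 1⟩
  P = {5,8}:  v_{5} + v_{8} = v_{1} + v_{4} — sig = ⟨2 | 1 1⟩
  P = {5,9}:  v_{5} + v_{9} = v_{4} + v_{7} — sig = ⟨2 | 1 1⟩
  P = {7,8}:  v_{7} + v_{8} = v_{1} + v_{9} — sig = ⟨2 | 1 1⟩
  P = {0,6}:  v_{0} + v_{6} = v_{3} + v_{5} + v_{11} — sig = ⟨2 | 1 1 1⟩
  P = {0,10}:  v_{0} + v_{10} = v_{2} + v_{7} + v_{11} — sig = ⟨2 | 1 1 1⟩
  P = {8,11}:  v_{8} + v_{11} = v_{3} + v_{4} + v_{10} — sig = ⟨2 | 1 1 1⟩
  P = {0,1}:  v_{0} + v_{1} = v_{2} + v_{3} + v_{5} + v_{7} — sig = ⟨2 | 1 1 1 1⟩
  P = {0,8}:  v_{0} + v_{8} = v_{2} + v_{3} + v_{4} + v_{7} — sig = ⟨2 | 1 1 1 1⟩
  P = {0,9}:  v_{0} + v_{9} = v_{2} + v_{3} + v_{4} + 2·v_{7} + v_{11} — sig = ⟨2 | 1 1 1 1 2⟩
  P = {0,4}:  v_{0} + v_{4} = 2·v_{2} + v_{3} + 2·v_{7} + v_{11} — sig = ⟨2 | 1 1 2 2⟩
  P = {6,8}:  v_{6} + v_{8} = v_{1} + 2·v_{3} + 2·v_{10} — sig = ⟨2 | 1 2 2⟩
  P = {6,9}:  v_{6} + v_{9} = 2·v_{3} + v_{7} + 2·v_{10} — sig = ⟨2 | 1 2 2⟩
  P = {2,9}:  v_{2} + v_{9} = 2·v_{4} — sig = ⟨2 | 2⟩
  P = {2,6,7}:  v_{2} + v_{6} + v_{7} = 0 — sig = ⟨3 | 0⟩
  P = {3,5,10}:  v_{3} + v_{5} + v_{10} = 0 — sig = ⟨3 | 0⟩
  P = {1,3,4,10}:  v_{1} + v_{3} + v_{4} + v_{10} = v_{8} — sig = ⟨4 | 1⟩
  P = {2,3,7,10}:  v_{2} + v_{3} + v_{7} + v_{10} = v_{4} — sig = ⟨4 | 1⟩
  P = {3,4,7,10}:  v_{3} + v_{4} + v_{7} + v_{10} = v_{9} — sig = ⟨4 | 1⟩
  P = {2,3,5,7,11}:  v_{2} + v_{3} + v_{5} + v_{7} + v_{11} = v_{0} — sig = ⟨5 | 1⟩

Sorted signature multiset PRS(X):
[⟨2 | 0⟩, ⟨2 | 1 1⟩, ⟨2 | 1 1⟩, ⟨2 | 1 1⟩, ⟨2 | 1 1⟩, ⟨2 | 1 1⟩, ⟨2 | 1 1 1⟩, ⟨2 | 1 1 1⟩, ⟨2 | 1 1 1⟩, ⟨2 | 1 1 1 1⟩, ⟨2 | 1 1 1 1⟩, ⟨2 | 1 1 1 1 2⟩, ⟨2 | 1 1 2 2⟩, ⟨2 | 1 2 2⟩, ⟨2 | 1 2 2⟩, ⟨2 | 2⟩, ⟨3 | 0⟩, ⟨3 | 0⟩, ⟨4 | 1⟩, ⟨4 | 1⟩, ⟨4 | 1⟩, ⟨5 | 1⟩]


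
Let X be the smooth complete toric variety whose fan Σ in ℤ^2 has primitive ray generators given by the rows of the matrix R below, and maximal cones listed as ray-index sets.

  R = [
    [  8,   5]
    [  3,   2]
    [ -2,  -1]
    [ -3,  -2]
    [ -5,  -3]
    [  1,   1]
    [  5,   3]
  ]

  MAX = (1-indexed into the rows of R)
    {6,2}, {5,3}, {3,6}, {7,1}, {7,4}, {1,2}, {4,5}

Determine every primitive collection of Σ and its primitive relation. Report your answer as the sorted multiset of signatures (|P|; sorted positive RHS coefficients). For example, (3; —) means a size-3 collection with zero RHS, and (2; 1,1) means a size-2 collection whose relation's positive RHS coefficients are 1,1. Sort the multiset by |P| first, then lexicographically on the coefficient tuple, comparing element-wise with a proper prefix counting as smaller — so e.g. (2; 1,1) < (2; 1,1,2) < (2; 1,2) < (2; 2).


Δ(Σ) — 7 vertices, 14 min non-faces:

  • {2,4}:  v_{2} + v_{4} = 0  so sig = (2; —)
  • {5,7}:  v_{5} + v_{7} = 0  so sig = (2; —)
  • {1,4}:  v_{1} + v_{4} = v_{7}  so sig = (2; 1)
  • {1,5}:  v_{1} + v_{5} = v_{2}  so sig = (2; 1)
  • {2,3}:  v_{2} + v_{3} = v_{6}  so sig = (2; 1)
  • {2,5}:  v_{2} + v_{5} = v_{3}  so sig = (2; 1)
  • {2,7}:  v_{2} + v_{7} = v_{1}  so sig = (2; 1)
  • {3,4}:  v_{3} + v_{4} = v_{5}  so sig = (2; 1)
  • {3,7}:  v_{3} + v_{7} = v_{2}  so sig = (2; 1)
  • {4,6}:  v_{4} + v_{6} = v_{3}  so sig = (2; 1)
  • {1,3}:  v_{1} + v_{3} = 2·v_{2}  so sig = (2; 2)
  • {5,6}:  v_{5} + v_{6} = 2·v_{3}  so sig = (2; 2)
  • {6,7}:  v_{6} + v_{7} = 2·v_{2}  so sig = (2; 2)
  • {1,6}:  v_{1} + v_{6} = 3·v_{2}  so sig = (2; 3)

Hence PRS(X_Σ) =
[(2; —), (2; —), (2; 1), (2; 1), (2; 1), (2; 1), (2; 1), (2; 1), (2; 1), (2; 1), (2; 2), (2; 2), (2; 2), (2; 3)]
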